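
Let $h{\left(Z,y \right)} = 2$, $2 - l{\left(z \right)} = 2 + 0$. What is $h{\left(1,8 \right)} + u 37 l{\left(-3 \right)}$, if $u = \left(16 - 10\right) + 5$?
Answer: $2$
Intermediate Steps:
$l{\left(z \right)} = 0$ ($l{\left(z \right)} = 2 - \left(2 + 0\right) = 2 - 2 = 0$)
$u = 11$ ($u = 6 + 5 = 11$)
$h{\left(1,8 \right)} + u 37 l{\left(-3 \right)} = 2 + 11 \cdot 37 \cdot 0 = 2 + 11 \cdot 0 = 2 + 0 = 2$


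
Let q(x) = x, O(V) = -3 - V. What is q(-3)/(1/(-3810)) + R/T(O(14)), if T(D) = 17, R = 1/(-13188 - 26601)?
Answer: 7731400589/676413 ≈ 11430.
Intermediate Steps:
R = -1/39789 (R = 1/(-39789) = -1/39789 ≈ -2.5133e-5)
q(-3)/(1/(-3810)) + R/T(O(14)) = -3/(1/(-3810)) - 1/39789/17 = -3/(-1/3810) - 1/39789*1/17 = -3*(-3810) - 1/676413 = 11430 - 1/676413 = 7731400589/676413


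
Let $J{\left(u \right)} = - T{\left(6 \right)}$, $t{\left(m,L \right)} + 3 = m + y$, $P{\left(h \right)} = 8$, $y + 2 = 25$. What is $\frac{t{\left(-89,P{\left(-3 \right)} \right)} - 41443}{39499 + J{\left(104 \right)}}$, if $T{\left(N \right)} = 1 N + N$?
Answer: $- \frac{41512}{39487} \approx -1.0513$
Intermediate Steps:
$y = 23$ ($y = -2 + 25 = 23$)
$t{\left(m,L \right)} = 20 + m$ ($t{\left(m,L \right)} = -3 + \left(m + 23\right) = -3 + \left(23 + m\right) = 20 + m$)
$T{\left(N \right)} = 2 N$ ($T{\left(N \right)} = N + N = 2 N$)
$J{\left(u \right)} = -12$ ($J{\left(u \right)} = - 2 \cdot 6 = \left(-1\right) 12 = -12$)
$\frac{t{\left(-89,P{\left(-3 \right)} \right)} - 41443}{39499 + J{\left(104 \right)}} = \frac{\left(20 - 89\right) - 41443}{39499 - 12} = \frac{-69 - 41443}{39487} = \left(-41512\right) \frac{1}{39487} = - \frac{41512}{39487}$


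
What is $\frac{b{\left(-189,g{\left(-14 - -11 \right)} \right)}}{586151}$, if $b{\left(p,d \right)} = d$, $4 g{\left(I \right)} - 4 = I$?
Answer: $\frac{1}{2344604} \approx 4.2651 \cdot 10^{-7}$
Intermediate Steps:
$g{\left(I \right)} = 1 + \frac{I}{4}$
$\frac{b{\left(-189,g{\left(-14 - -11 \right)} \right)}}{586151} = \frac{1 + \frac{-14 - -11}{4}}{586151} = \left(1 + \frac{-14 + 11}{4}\right) \frac{1}{586151} = \left(1 + \frac{1}{4} \left(-3\right)\right) \frac{1}{586151} = \left(1 - \frac{3}{4}\right) \frac{1}{586151} = \frac{1}{4} \cdot \frac{1}{586151} = \frac{1}{2344604}$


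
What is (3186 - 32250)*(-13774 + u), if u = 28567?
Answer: -429943752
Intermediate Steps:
(3186 - 32250)*(-13774 + u) = (3186 - 32250)*(-13774 + 28567) = -29064*14793 = -429943752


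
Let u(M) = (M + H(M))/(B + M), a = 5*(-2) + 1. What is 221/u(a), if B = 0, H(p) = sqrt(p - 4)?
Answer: 17901/94 + 1989*I*sqrt(13)/94 ≈ 190.44 + 76.292*I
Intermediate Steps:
H(p) = sqrt(-4 + p)
a = -9 (a = -10 + 1 = -9)
u(M) = (M + sqrt(-4 + M))/M (u(M) = (M + sqrt(-4 + M))/(0 + M) = (M + sqrt(-4 + M))/M)
221/u(a) = 221/(((-9 + sqrt(-4 - 9))/(-9))) = 221/((-(-9 + sqrt(-13))/9)) = 221/((-(-9 + I*sqrt(13))/9)) = 221/(1 - I*sqrt(13)/9)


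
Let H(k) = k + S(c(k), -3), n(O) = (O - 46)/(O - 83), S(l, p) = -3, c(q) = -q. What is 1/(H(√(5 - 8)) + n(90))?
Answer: 161/676 - 49*I*√3/676 ≈ 0.23817 - 0.12555*I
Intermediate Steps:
n(O) = (-46 + O)/(-83 + O)
H(k) = -3 + k (H(k) = k - 3 = -3 + k)
1/(H(√(5 - 8)) + n(90)) = 1/((-3 + √(5 - 8)) + (-46 + 90)/(-83 + 90)) = 1/((-3 + √(-3)) + 44/7) = 1/((-3 + I*√3) + (⅐)*44) = 1/((-3 + I*√3) + 44/7) = 1/(23/7 + I*√3)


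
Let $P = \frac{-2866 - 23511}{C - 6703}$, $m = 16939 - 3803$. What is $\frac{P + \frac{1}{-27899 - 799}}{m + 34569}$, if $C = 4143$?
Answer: $\frac{54068899}{250338393600} \approx 0.00021598$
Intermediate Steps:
$m = 13136$
$P = \frac{26377}{2560}$ ($P = \frac{-2866 - 23511}{4143 - 6703} = - \frac{26377}{-2560} = \left(-26377\right) \left(- \frac{1}{2560}\right) = \frac{26377}{2560} \approx 10.304$)
$\frac{P + \frac{1}{-27899 - 799}}{m + 34569} = \frac{\frac{26377}{2560} + \frac{1}{-27899 - 799}}{13136 + 34569} = \frac{\frac{26377}{2560} + \frac{1}{-28698}}{47705} = \left(\frac{26377}{2560} - \frac{1}{28698}\right) \frac{1}{47705} = \frac{378482293}{36733440} \cdot \frac{1}{47705} = \frac{54068899}{250338393600}$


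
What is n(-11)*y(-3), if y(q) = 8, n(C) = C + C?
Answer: -176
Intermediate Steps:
n(C) = 2*C
n(-11)*y(-3) = (2*(-11))*8 = -22*8 = -176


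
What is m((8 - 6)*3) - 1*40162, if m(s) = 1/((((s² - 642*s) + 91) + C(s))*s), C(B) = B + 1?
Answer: -895933897/22308 ≈ -40162.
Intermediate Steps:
C(B) = 1 + B
m(s) = 1/(s*(92 + s² - 641*s)) (m(s) = 1/((((s² - 642*s) + 91) + (1 + s))*s) = 1/(((91 + s² - 642*s) + (1 + s))*s) = 1/((92 + s² - 641*s)*s) = 1/(s*(92 + s² - 641*s)))
m((8 - 6)*3) - 1*40162 = 1/((((8 - 6)*3))*(92 + ((8 - 6)*3)² - 641*(8 - 6)*3)) - 1*40162 = 1/(((2*3))*(92 + (2*3)² - 1282*3)) - 40162 = 1/(6*(92 + 6² - 641*6)) - 40162 = 1/(6*(92 + 36 - 3846)) - 40162 = (⅙)/(-3718) - 40162 = (⅙)*(-1/3718) - 40162 = -1/22308 - 40162 = -895933897/22308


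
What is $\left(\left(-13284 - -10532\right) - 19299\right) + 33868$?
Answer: $11817$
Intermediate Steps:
$\left(\left(-13284 - -10532\right) - 19299\right) + 33868 = \left(\left(-13284 + 10532\right) - 19299\right) + 33868 = \left(-2752 - 19299\right) + 33868 = -22051 + 33868 = 11817$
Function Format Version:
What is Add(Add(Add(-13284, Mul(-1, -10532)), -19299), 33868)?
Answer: 11817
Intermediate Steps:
Add(Add(Add(-13284, Mul(-1, -10532)), -19299), 33868) = Add(Add(Add(-13284, 10532), -19299), 33868) = Add(Add(-2752, -19299), 33868) = Add(-22051, 33868) = 11817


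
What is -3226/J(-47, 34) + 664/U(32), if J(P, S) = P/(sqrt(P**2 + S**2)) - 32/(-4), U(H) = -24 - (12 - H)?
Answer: -122226986/213151 - 151622*sqrt(3365)/213151 ≈ -614.69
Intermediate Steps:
U(H) = -36 + H (U(H) = -24 + (-12 + H) = -36 + H)
J(P, S) = 8 + P/sqrt(P**2 + S**2) (J(P, S) = P/sqrt(P**2 + S**2) - 32*(-1/4) = P/sqrt(P**2 + S**2) + 8 = 8 + P/sqrt(P**2 + S**2))
-3226/J(-47, 34) + 664/U(32) = -3226/(8 - 47/sqrt((-47)**2 + 34**2)) + 664/(-36 + 32) = -3226/(8 - 47/sqrt(2209 + 1156)) + 664/(-4) = -3226/(8 - 47*sqrt(3365)/3365) + 664*(-1/4) = -3226/(8 - 47*sqrt(3365)/3365) - 166 = -166 - 3226/(8 - 47*sqrt(3365)/3365)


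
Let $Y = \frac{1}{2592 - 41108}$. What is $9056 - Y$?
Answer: $\frac{348800897}{38516} \approx 9056.0$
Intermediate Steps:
$Y = - \frac{1}{38516}$ ($Y = \frac{1}{-38516} = - \frac{1}{38516} \approx -2.5963 \cdot 10^{-5}$)
$9056 - Y = 9056 - - \frac{1}{38516} = 9056 + \frac{1}{38516} = \frac{348800897}{38516}$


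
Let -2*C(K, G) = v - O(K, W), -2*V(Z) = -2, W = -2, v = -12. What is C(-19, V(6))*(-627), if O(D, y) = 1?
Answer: -8151/2 ≈ -4075.5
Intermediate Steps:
V(Z) = 1 (V(Z) = -½*(-2) = 1)
C(K, G) = 13/2 (C(K, G) = -(-12 - 1*1)/2 = -(-12 - 1)/2 = -½*(-13) = 13/2)
C(-19, V(6))*(-627) = (13/2)*(-627) = -8151/2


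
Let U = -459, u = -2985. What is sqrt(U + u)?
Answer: 2*I*sqrt(861) ≈ 58.686*I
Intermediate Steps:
sqrt(U + u) = sqrt(-459 - 2985) = sqrt(-3444) = 2*I*sqrt(861)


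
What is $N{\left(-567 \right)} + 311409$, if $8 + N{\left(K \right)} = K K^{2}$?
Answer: $-181972862$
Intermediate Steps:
$N{\left(K \right)} = -8 + K^{3}$ ($N{\left(K \right)} = -8 + K K^{2} = -8 + K^{3}$)
$N{\left(-567 \right)} + 311409 = \left(-8 + \left(-567\right)^{3}\right) + 311409 = \left(-8 - 182284263\right) + 311409 = -182284271 + 311409 = -181972862$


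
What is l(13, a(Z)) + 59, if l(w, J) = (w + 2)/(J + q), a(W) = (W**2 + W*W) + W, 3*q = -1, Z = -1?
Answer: 163/2 ≈ 81.500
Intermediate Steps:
q = -1/3 (q = (1/3)*(-1) = -1/3 ≈ -0.33333)
a(W) = W + 2*W**2 (a(W) = (W**2 + W**2) + W = 2*W**2 + W = W + 2*W**2)
l(w, J) = (2 + w)/(-1/3 + J) (l(w, J) = (w + 2)/(J - 1/3) = (2 + w)/(-1/3 + J))
l(13, a(Z)) + 59 = 3*(2 + 13)/(-1 + 3*(-(1 + 2*(-1)))) + 59 = 3*15/(-1 + 3*(-(1 - 2))) + 59 = 3*15/(-1 + 3*(-1*(-1))) + 59 = 3*15/(-1 + 3*1) + 59 = 3*15/(-1 + 3) + 59 = 3*15/2 + 59 = 3*(1/2)*15 + 59 = 45/2 + 59 = 163/2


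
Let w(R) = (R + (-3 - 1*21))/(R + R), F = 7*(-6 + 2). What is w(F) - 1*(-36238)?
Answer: 507345/14 ≈ 36239.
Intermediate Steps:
F = -28 (F = 7*(-4) = -28)
w(R) = (-24 + R)/(2*R) (w(R) = (R + (-3 - 21))/((2*R)) = (R - 24)*(1/(2*R)) = (-24 + R)*(1/(2*R)) = (-24 + R)/(2*R))
w(F) - 1*(-36238) = (½)*(-24 - 28)/(-28) - 1*(-36238) = (½)*(-1/28)*(-52) + 36238 = 13/14 + 36238 = 507345/14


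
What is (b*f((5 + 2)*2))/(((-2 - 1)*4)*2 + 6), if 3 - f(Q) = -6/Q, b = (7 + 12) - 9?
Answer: -40/21 ≈ -1.9048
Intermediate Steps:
b = 10 (b = 19 - 9 = 10)
f(Q) = 3 + 6/Q (f(Q) = 3 - (-6)/Q = 3 + 6/Q)
(b*f((5 + 2)*2))/(((-2 - 1)*4)*2 + 6) = (10*(3 + 6/(((5 + 2)*2))))/(((-2 - 1)*4)*2 + 6) = (10*(3 + 6/((7*2))))/(-3*4*2 + 6) = (10*(3 + 6/14))/(-12*2 + 6) = (10*(3 + 6*(1/14)))/(-24 + 6) = (10*(3 + 3/7))/(-18) = (10*(24/7))*(-1/18) = (240/7)*(-1/18) = -40/21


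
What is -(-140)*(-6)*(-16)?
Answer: 13440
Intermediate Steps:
-(-140)*(-6)*(-16) = -35*24*(-16) = -840*(-16) = 13440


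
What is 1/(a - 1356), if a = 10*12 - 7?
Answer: -1/1243 ≈ -0.00080451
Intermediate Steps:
a = 113 (a = 120 - 7 = 113)
1/(a - 1356) = 1/(113 - 1356) = 1/(-1243) = -1/1243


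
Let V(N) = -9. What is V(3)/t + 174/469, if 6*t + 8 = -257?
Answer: 71436/124285 ≈ 0.57478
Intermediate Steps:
t = -265/6 (t = -4/3 + (1/6)*(-257) = -4/3 - 257/6 = -265/6 ≈ -44.167)
V(3)/t + 174/469 = -9/(-265/6) + 174/469 = -9*(-6/265) + 174*(1/469) = 54/265 + 174/469 = 71436/124285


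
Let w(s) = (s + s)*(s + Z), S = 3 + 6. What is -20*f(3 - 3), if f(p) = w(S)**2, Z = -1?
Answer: -414720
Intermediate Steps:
S = 9
w(s) = 2*s*(-1 + s) (w(s) = (s + s)*(s - 1) = (2*s)*(-1 + s) = 2*s*(-1 + s))
f(p) = 20736 (f(p) = (2*9*(-1 + 9))**2 = (2*9*8)**2 = 144**2 = 20736)
-20*f(3 - 3) = -20*20736 = -414720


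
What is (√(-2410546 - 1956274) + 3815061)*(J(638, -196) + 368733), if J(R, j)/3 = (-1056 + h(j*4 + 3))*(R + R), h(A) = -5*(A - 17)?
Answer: 44255031880185 + 23200170*I*√1091705 ≈ 4.4255e+13 + 2.4241e+10*I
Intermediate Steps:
h(A) = 85 - 5*A (h(A) = -5*(-17 + A) = 85 - 5*A)
J(R, j) = 6*R*(-986 - 20*j) (J(R, j) = 3*((-1056 + (85 - 5*(j*4 + 3)))*(R + R)) = 3*((-1056 + (85 - 5*(4*j + 3)))*(2*R)) = 3*((-1056 + (85 - 5*(3 + 4*j)))*(2*R)) = 3*((-1056 + (85 + (-15 - 20*j)))*(2*R)) = 3*((-1056 + (70 - 20*j))*(2*R)) = 3*((-986 - 20*j)*(2*R)) = 3*(2*R*(-986 - 20*j)) = 6*R*(-986 - 20*j))
(√(-2410546 - 1956274) + 3815061)*(J(638, -196) + 368733) = (√(-2410546 - 1956274) + 3815061)*(-12*638*(493 + 10*(-196)) + 368733) = (√(-4366820) + 3815061)*(-12*638*(493 - 1960) + 368733) = (2*I*√1091705 + 3815061)*(-12*638*(-1467) + 368733) = (3815061 + 2*I*√1091705)*(11231352 + 368733) = (3815061 + 2*I*√1091705)*11600085 = 44255031880185 + 23200170*I*√1091705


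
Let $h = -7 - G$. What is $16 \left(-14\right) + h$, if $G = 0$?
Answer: $-231$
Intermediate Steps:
$h = -7$ ($h = -7 - 0 = -7 + 0 = -7$)
$16 \left(-14\right) + h = 16 \left(-14\right) - 7 = -224 - 7 = -231$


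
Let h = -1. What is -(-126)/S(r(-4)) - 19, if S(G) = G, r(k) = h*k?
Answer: 25/2 ≈ 12.500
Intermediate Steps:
r(k) = -k
-(-126)/S(r(-4)) - 19 = -(-126)/((-1*(-4))) - 19 = -(-126)/4 - 19 = -7*(-9/2) - 19 = 63/2 - 19 = 25/2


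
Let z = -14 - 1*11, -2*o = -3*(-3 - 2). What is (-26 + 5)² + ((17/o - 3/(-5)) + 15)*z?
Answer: 323/3 ≈ 107.67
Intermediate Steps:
o = -15/2 (o = -(-3)*(-3 - 2)/2 = -(-3)*(-5)/2 = -½*15 = -15/2 ≈ -7.5000)
z = -25 (z = -14 - 11 = -25)
(-26 + 5)² + ((17/o - 3/(-5)) + 15)*z = (-26 + 5)² + ((17/(-15/2) - 3/(-5)) + 15)*(-25) = (-21)² + ((17*(-2/15) - 3*(-⅕)) + 15)*(-25) = 441 + ((-34/15 + ⅗) + 15)*(-25) = 441 + (-5/3 + 15)*(-25) = 441 + (40/3)*(-25) = 441 - 1000/3 = 323/3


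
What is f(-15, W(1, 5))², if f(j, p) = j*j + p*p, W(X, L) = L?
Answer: 62500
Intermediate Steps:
f(j, p) = j² + p²
f(-15, W(1, 5))² = ((-15)² + 5²)² = (225 + 25)² = 250² = 62500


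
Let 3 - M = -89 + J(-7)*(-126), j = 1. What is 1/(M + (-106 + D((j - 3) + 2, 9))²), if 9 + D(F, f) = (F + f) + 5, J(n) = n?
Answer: 1/9411 ≈ 0.00010626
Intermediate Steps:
D(F, f) = -4 + F + f (D(F, f) = -9 + ((F + f) + 5) = -9 + (5 + F + f) = -4 + F + f)
M = -790 (M = 3 - (-89 - 7*(-126)) = 3 - (-89 + 882) = 3 - 1*793 = 3 - 793 = -790)
1/(M + (-106 + D((j - 3) + 2, 9))²) = 1/(-790 + (-106 + (-4 + ((1 - 3) + 2) + 9))²) = 1/(-790 + (-106 + (-4 + (-2 + 2) + 9))²) = 1/(-790 + (-106 + (-4 + 0 + 9))²) = 1/(-790 + (-106 + 5)²) = 1/(-790 + (-101)²) = 1/(-790 + 10201) = 1/9411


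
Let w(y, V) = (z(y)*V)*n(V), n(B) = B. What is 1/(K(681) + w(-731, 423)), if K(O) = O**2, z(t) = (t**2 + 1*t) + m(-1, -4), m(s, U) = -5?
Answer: 1/95481451386 ≈ 1.0473e-11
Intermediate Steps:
z(t) = -5 + t + t**2 (z(t) = (t**2 + 1*t) - 5 = (t**2 + t) - 5 = (t + t**2) - 5 = -5 + t + t**2)
w(y, V) = V**2*(-5 + y + y**2) (w(y, V) = ((-5 + y + y**2)*V)*V = (V*(-5 + y + y**2))*V = V**2*(-5 + y + y**2))
1/(K(681) + w(-731, 423)) = 1/(681**2 + 423**2*(-5 - 731 + (-731)**2)) = 1/(463761 + 178929*(-5 - 731 + 534361)) = 1/(463761 + 178929*533625) = 1/(463761 + 95480987625) = 1/95481451386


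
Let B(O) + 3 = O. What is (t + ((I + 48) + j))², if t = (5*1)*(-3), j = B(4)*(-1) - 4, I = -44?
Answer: 256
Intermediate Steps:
B(O) = -3 + O
j = -5 (j = (-3 + 4)*(-1) - 4 = 1*(-1) - 4 = -1 - 4 = -5)
t = -15 (t = 5*(-3) = -15)
(t + ((I + 48) + j))² = (-15 + ((-44 + 48) - 5))² = (-15 + (4 - 5))² = (-15 - 1)² = (-16)² = 256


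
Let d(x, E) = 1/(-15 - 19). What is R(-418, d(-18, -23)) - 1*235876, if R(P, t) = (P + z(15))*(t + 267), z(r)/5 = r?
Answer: -11133195/34 ≈ -3.2745e+5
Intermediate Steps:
z(r) = 5*r
d(x, E) = -1/34 (d(x, E) = 1/(-34) = -1/34)
R(P, t) = (75 + P)*(267 + t) (R(P, t) = (P + 5*15)*(t + 267) = (P + 75)*(267 + t) = (75 + P)*(267 + t))
R(-418, d(-18, -23)) - 1*235876 = (20025 + 75*(-1/34) + 267*(-418) - 418*(-1/34)) - 1*235876 = (20025 - 75/34 - 111606 + 209/17) - 235876 = -3113411/34 - 235876 = -11133195/34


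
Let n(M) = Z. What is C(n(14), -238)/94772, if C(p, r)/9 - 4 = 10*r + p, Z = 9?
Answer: -21303/94772 ≈ -0.22478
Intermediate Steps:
n(M) = 9
C(p, r) = 36 + 9*p + 90*r (C(p, r) = 36 + 9*(10*r + p) = 36 + 9*(p + 10*r) = 36 + (9*p + 90*r) = 36 + 9*p + 90*r)
C(n(14), -238)/94772 = (36 + 9*9 + 90*(-238))/94772 = (36 + 81 - 21420)*(1/94772) = -21303*1/94772 = -21303/94772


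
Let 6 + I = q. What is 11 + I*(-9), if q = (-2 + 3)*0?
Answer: 65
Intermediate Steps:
q = 0 (q = 1*0 = 0)
I = -6 (I = -6 + 0 = -6)
11 + I*(-9) = 11 - 6*(-9) = 11 + 54 = 65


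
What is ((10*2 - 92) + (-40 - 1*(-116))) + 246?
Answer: 250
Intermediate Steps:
((10*2 - 92) + (-40 - 1*(-116))) + 246 = ((20 - 92) + (-40 + 116)) + 246 = (-72 + 76) + 246 = 4 + 246 = 250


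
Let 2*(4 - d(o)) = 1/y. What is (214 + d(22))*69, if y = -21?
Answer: 210611/14 ≈ 15044.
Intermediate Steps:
d(o) = 169/42 (d(o) = 4 - ½/(-21) = 4 - ½*(-1/21) = 4 + 1/42 = 169/42)
(214 + d(22))*69 = (214 + 169/42)*69 = (9157/42)*69 = 210611/14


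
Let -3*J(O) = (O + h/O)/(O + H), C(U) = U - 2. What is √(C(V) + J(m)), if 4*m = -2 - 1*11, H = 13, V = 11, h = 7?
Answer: √13970/39 ≈ 3.0306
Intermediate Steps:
C(U) = -2 + U
m = -13/4 (m = (-2 - 1*11)/4 = (-2 - 11)/4 = (¼)*(-13) = -13/4 ≈ -3.2500)
J(O) = -(O + 7/O)/(3*(13 + O)) (J(O) = -(O + 7/O)/(3*(O + 13)) = -(O + 7/O)/(3*(13 + O)))
√(C(V) + J(m)) = √((-2 + 11) + (-7 - (-13/4)²)/(3*(-13/4)*(13 - 13/4))) = √(9 + (⅓)*(-4/13)*(-7 - 1*169/16)/(39/4)) = √(9 + (⅓)*(-4/13)*(4/39)*(-7 - 169/16)) = √(9 + (⅓)*(-4/13)*(4/39)*(-281/16)) = √(9 + 281/1521) = √(13970/1521) = √13970/39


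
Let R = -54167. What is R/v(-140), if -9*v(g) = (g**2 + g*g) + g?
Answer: 54167/4340 ≈ 12.481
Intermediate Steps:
v(g) = -2*g**2/9 - g/9 (v(g) = -((g**2 + g*g) + g)/9 = -((g**2 + g**2) + g)/9 = -(2*g**2 + g)/9 = -(g + 2*g**2)/9 = -2*g**2/9 - g/9)
R/v(-140) = -54167*9/(140*(1 + 2*(-140))) = -54167*9/(140*(1 - 280)) = -54167/((-1/9*(-140)*(-279))) = -54167/(-4340) = -54167*(-1/4340) = 54167/4340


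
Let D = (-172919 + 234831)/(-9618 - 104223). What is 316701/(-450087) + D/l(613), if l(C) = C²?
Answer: -410540530459981/583448033544831 ≈ -0.70365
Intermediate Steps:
D = -61912/113841 (D = 61912/(-113841) = 61912*(-1/113841) = -61912/113841 ≈ -0.54385)
316701/(-450087) + D/l(613) = 316701/(-450087) - 61912/(113841*(613²)) = 316701*(-1/450087) - 61912/113841/375769 = -9597/13639 - 61912/113841*1/375769 = -9597/13639 - 61912/42777918729 = -410540530459981/583448033544831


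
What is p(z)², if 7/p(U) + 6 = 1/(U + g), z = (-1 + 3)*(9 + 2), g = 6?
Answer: 38416/27889 ≈ 1.3775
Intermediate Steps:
z = 22 (z = 2*11 = 22)
p(U) = 7/(-6 + 1/(6 + U)) (p(U) = 7/(-6 + 1/(U + 6)) = 7/(-6 + 1/(6 + U)))
p(z)² = (7*(-6 - 1*22)/(35 + 6*22))² = (7*(-6 - 22)/(35 + 132))² = (7*(-28)/167)² = (7*(1/167)*(-28))² = (-196/167)² = 38416/27889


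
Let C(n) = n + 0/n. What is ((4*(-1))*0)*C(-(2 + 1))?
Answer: 0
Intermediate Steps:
C(n) = n (C(n) = n + 0 = n)
((4*(-1))*0)*C(-(2 + 1)) = ((4*(-1))*0)*(-(2 + 1)) = (-4*0)*(-1*3) = 0*(-3) = 0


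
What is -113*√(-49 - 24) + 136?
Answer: 136 - 113*I*√73 ≈ 136.0 - 965.47*I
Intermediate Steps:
-113*√(-49 - 24) + 136 = -113*I*√73 + 136 = 136 - 113*I*√73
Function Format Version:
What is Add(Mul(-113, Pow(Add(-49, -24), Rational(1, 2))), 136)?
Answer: Add(136, Mul(-113, I, Pow(73, Rational(1, 2)))) ≈ Add(136.00, Mul(-965.47, I))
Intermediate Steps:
Add(Mul(-113, Pow(Add(-49, -24), Rational(1, 2))), 136) = Add(Mul(-113, Pow(-73, Rational(1, 2))), 136) = Add(Mul(-113, Mul(I, Pow(73, Rational(1, 2)))), 136) = Add(Mul(-113, I, Pow(73, Rational(1, 2))), 136) = Add(136, Mul(-113, I, Pow(73, Rational(1, 2))))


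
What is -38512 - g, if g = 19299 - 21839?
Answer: -35972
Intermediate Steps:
g = -2540
-38512 - g = -38512 - 1*(-2540) = -38512 + 2540 = -35972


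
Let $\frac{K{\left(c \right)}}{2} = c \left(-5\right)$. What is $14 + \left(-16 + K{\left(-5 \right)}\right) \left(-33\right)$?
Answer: $-1108$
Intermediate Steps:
$K{\left(c \right)} = - 10 c$ ($K{\left(c \right)} = 2 c \left(-5\right) = 2 \left(- 5 c\right) = - 10 c$)
$14 + \left(-16 + K{\left(-5 \right)}\right) \left(-33\right) = 14 + \left(-16 - -50\right) \left(-33\right) = 14 + \left(-16 + 50\right) \left(-33\right) = 14 + 34 \left(-33\right) = 14 - 1122 = -1108$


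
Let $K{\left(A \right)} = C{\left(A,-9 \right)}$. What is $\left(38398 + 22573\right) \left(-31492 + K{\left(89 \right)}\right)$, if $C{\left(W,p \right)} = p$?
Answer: $-1920647471$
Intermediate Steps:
$K{\left(A \right)} = -9$
$\left(38398 + 22573\right) \left(-31492 + K{\left(89 \right)}\right) = \left(38398 + 22573\right) \left(-31492 - 9\right) = 60971 \left(-31501\right) = -1920647471$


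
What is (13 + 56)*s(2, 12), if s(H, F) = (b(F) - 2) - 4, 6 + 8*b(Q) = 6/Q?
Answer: -7383/16 ≈ -461.44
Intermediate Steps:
b(Q) = -¾ + 3/(4*Q) (b(Q) = -¾ + (6/Q)/8 = -¾ + 3/(4*Q))
s(H, F) = -6 + 3*(1 - F)/(4*F) (s(H, F) = (3*(1 - F)/(4*F) - 2) - 4 = (-2 + 3*(1 - F)/(4*F)) - 4 = -6 + 3*(1 - F)/(4*F))
(13 + 56)*s(2, 12) = (13 + 56)*((¾)*(1 - 9*12)/12) = 69*((¾)*(1/12)*(1 - 108)) = 69*((¾)*(1/12)*(-107)) = 69*(-107/16) = -7383/16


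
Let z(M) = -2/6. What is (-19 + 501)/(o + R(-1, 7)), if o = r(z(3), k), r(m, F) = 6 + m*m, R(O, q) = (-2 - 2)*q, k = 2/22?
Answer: -4338/197 ≈ -22.020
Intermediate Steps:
k = 1/11 (k = 2*(1/22) = 1/11 ≈ 0.090909)
R(O, q) = -4*q
z(M) = -⅓ (z(M) = -2*⅙ = -⅓)
r(m, F) = 6 + m²
o = 55/9 (o = 6 + (-⅓)² = 6 + ⅑ = 55/9 ≈ 6.1111)
(-19 + 501)/(o + R(-1, 7)) = (-19 + 501)/(55/9 - 4*7) = 482/(55/9 - 28) = 482/(-197/9) = 482*(-9/197) = -4338/197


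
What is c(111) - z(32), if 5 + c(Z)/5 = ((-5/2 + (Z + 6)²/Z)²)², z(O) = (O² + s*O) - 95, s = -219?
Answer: 31953383461097909/29986576 ≈ 1.0656e+9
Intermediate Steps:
z(O) = -95 + O² - 219*O (z(O) = (O² - 219*O) - 95 = -95 + O² - 219*O)
c(Z) = -25 + 5*(-5/2 + (6 + Z)²/Z)⁴ (c(Z) = -25 + 5*((-5/2 + (Z + 6)²/Z)²)² = -25 + 5*((-5*½ + (6 + Z)²/Z)²)² = -25 + 5*((-5/2 + (6 + Z)²/Z)²)² = -25 + 5*(-5/2 + (6 + Z)²/Z)⁴)
c(111) - z(32) = (-25 + (5/16)*(-2*(6 + 111)² + 5*111)⁴/111⁴) - (-95 + 32² - 219*32) = (-25 + (5/16)*(1/151807041)*(-2*117² + 555)⁴) - (-95 + 1024 - 7008) = (-25 + (5/16)*(1/151807041)*(-2*13689 + 555)⁴) - 1*(-6079) = (-25 + (5/16)*(1/151807041)*(-27378 + 555)⁴) + 6079 = (-25 + (5/16)*(1/151807041)*(-26823)⁴) + 6079 = (-25 + (5/16)*(1/151807041)*517641871142342241) + 6079 = (-25 + 31953201922366805/29986576) + 6079 = 31953201172702405/29986576 + 6079 = 31953383461097909/29986576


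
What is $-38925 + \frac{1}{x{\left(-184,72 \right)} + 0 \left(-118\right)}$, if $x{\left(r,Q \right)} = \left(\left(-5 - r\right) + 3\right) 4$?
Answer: $- \frac{28337399}{728} \approx -38925.0$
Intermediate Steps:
$x{\left(r,Q \right)} = -8 - 4 r$ ($x{\left(r,Q \right)} = \left(-2 - r\right) 4 = -8 - 4 r$)
$-38925 + \frac{1}{x{\left(-184,72 \right)} + 0 \left(-118\right)} = -38925 + \frac{1}{\left(-8 - -736\right) + 0 \left(-118\right)} = -38925 + \frac{1}{\left(-8 + 736\right) + 0} = -38925 + \frac{1}{728 + 0} = -38925 + \frac{1}{728} = - \frac{28337399}{728}$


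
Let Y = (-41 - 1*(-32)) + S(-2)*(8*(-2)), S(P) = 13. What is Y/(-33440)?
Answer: 217/33440 ≈ 0.0064892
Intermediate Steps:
Y = -217 (Y = (-41 - 1*(-32)) + 13*(8*(-2)) = (-41 + 32) + 13*(-16) = -9 - 208 = -217)
Y/(-33440) = -217/(-33440) = -217*(-1/33440) = 217/33440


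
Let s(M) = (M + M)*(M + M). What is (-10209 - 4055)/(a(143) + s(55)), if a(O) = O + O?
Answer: -7132/6193 ≈ -1.1516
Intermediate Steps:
s(M) = 4*M² (s(M) = (2*M)*(2*M) = 4*M²)
a(O) = 2*O
(-10209 - 4055)/(a(143) + s(55)) = (-10209 - 4055)/(2*143 + 4*55²) = -14264/(286 + 4*3025) = -14264/(286 + 12100) = -14264/12386 = -14264*1/12386 = -7132/6193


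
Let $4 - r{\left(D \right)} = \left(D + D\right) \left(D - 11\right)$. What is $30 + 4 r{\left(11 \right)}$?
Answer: $46$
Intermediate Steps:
$r{\left(D \right)} = 4 - 2 D \left(-11 + D\right)$ ($r{\left(D \right)} = 4 - \left(D + D\right) \left(D - 11\right) = 4 - 2 D \left(-11 + D\right)$)
$30 + 4 r{\left(11 \right)} = 30 + 4 \left(4 - 2 \cdot 11^{2} + 22 \cdot 11\right) = 30 + 4 \left(4 - 242 + 242\right) = 30 + 4 \cdot 4 = 30 + 16 = 46$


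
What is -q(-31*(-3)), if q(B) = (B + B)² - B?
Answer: -34503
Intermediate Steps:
q(B) = -B + 4*B² (q(B) = (2*B)² - B = 4*B² - B = -B + 4*B²)
-q(-31*(-3)) = -(-31*(-3))*(-1 + 4*(-31*(-3))) = -93*(-1 + 4*93) = -93*(-1 + 372) = -93*371 = -1*34503 = -34503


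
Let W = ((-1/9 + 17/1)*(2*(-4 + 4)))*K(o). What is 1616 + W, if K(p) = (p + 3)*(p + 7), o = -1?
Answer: 1616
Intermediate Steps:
K(p) = (3 + p)*(7 + p)
W = 0 (W = ((-1/9 + 17/1)*(2*(-4 + 4)))*(21 + (-1)² + 10*(-1)) = ((-1*⅑ + 17*1)*(2*0))*(21 + 1 - 10) = ((-⅑ + 17)*0)*12 = ((152/9)*0)*12 = 0*12 = 0)
1616 + W = 1616 + 0 = 1616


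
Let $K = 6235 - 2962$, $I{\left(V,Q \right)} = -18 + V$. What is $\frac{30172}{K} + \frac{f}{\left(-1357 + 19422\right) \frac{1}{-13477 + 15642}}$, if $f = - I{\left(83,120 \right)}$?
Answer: $\frac{16892851}{11825349} \approx 1.4285$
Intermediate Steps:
$K = 3273$ ($K = 6235 - 2962 = 3273$)
$f = -65$ ($f = - (-18 + 83) = \left(-1\right) 65 = -65$)
$\frac{30172}{K} + \frac{f}{\left(-1357 + 19422\right) \frac{1}{-13477 + 15642}} = \frac{30172}{3273} - \frac{65}{\left(-1357 + 19422\right) \frac{1}{-13477 + 15642}} = 30172 \cdot \frac{1}{3273} - \frac{65}{18065 \cdot \frac{1}{2165}} = \frac{30172}{3273} - \frac{65}{18065 \cdot \frac{1}{2165}} = \frac{30172}{3273} - \frac{65}{\frac{3613}{433}} = \frac{30172}{3273} - \frac{28145}{3613} = \frac{16892851}{11825349}$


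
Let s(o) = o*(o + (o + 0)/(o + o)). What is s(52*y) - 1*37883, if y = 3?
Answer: -13469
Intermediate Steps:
s(o) = o*(½ + o) (s(o) = o*(o + o/((2*o))) = o*(o + o*(1/(2*o))) = o*(o + ½) = o*(½ + o))
s(52*y) - 1*37883 = (52*3)*(½ + 52*3) - 1*37883 = 156*(½ + 156) - 37883 = 156*(313/2) - 37883 = 24414 - 37883 = -13469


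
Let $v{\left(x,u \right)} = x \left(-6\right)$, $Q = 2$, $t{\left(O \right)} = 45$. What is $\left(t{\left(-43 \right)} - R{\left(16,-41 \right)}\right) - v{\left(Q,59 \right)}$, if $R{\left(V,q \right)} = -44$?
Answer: $101$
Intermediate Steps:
$v{\left(x,u \right)} = - 6 x$
$\left(t{\left(-43 \right)} - R{\left(16,-41 \right)}\right) - v{\left(Q,59 \right)} = \left(45 - -44\right) - \left(-6\right) 2 = \left(45 + 44\right) - -12 = 89 + 12 = 101$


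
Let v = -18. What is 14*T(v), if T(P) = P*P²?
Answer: -81648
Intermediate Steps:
T(P) = P³
14*T(v) = 14*(-18)³ = 14*(-5832) = -81648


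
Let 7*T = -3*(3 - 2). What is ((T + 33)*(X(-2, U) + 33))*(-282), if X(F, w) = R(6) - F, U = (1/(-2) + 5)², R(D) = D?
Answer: -2636136/7 ≈ -3.7659e+5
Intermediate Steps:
T = -3/7 (T = (-3*(3 - 2))/7 = (-3*1)/7 = (⅐)*(-3) = -3/7 ≈ -0.42857)
U = 81/4 (U = (1*(-½) + 5)² = (-½ + 5)² = (9/2)² = 81/4 ≈ 20.250)
X(F, w) = 6 - F
((T + 33)*(X(-2, U) + 33))*(-282) = ((-3/7 + 33)*((6 - 1*(-2)) + 33))*(-282) = (228*((6 + 2) + 33)/7)*(-282) = (228*(8 + 33)/7)*(-282) = ((228/7)*41)*(-282) = (9348/7)*(-282) = -2636136/7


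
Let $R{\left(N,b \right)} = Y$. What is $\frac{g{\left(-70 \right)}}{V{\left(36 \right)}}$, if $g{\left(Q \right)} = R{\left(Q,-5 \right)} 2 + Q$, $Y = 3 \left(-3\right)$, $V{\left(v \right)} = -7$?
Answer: $\frac{88}{7} \approx 12.571$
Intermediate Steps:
$Y = -9$
$R{\left(N,b \right)} = -9$
$g{\left(Q \right)} = -18 + Q$ ($g{\left(Q \right)} = \left(-9\right) 2 + Q = -18 + Q$)
$\frac{g{\left(-70 \right)}}{V{\left(36 \right)}} = \frac{-18 - 70}{-7} = \left(-88\right) \left(- \frac{1}{7}\right) = \frac{88}{7}$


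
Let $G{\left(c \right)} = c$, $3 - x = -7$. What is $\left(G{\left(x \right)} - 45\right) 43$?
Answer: $-1505$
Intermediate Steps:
$x = 10$ ($x = 3 - -7 = 3 + 7 = 10$)
$\left(G{\left(x \right)} - 45\right) 43 = \left(10 - 45\right) 43 = \left(-35\right) 43 = -1505$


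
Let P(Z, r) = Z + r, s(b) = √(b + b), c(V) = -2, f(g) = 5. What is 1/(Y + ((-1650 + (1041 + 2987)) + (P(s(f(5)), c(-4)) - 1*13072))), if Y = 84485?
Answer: 73789/5444816511 - √10/5444816511 ≈ 1.3552e-5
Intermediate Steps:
s(b) = √2*√b (s(b) = √(2*b) = √2*√b)
1/(Y + ((-1650 + (1041 + 2987)) + (P(s(f(5)), c(-4)) - 1*13072))) = 1/(84485 + ((-1650 + (1041 + 2987)) + ((√2*√5 - 2) - 1*13072))) = 1/(84485 + ((-1650 + 4028) + ((√10 - 2) - 13072))) = 1/(84485 + (2378 + ((-2 + √10) - 13072))) = 1/(84485 + (2378 + (-13074 + √10))) = 1/(84485 + (-10696 + √10)) = 1/(73789 + √10)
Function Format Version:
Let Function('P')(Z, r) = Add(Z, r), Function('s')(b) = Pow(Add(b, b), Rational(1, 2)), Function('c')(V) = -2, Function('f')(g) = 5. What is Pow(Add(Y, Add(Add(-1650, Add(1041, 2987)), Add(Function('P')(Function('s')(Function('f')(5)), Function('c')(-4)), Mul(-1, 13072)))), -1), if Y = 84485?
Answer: Add(Rational(73789, 5444816511), Mul(Rational(-1, 5444816511), Pow(10, Rational(1, 2)))) ≈ 1.3552e-5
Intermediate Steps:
Function('s')(b) = Mul(Pow(2, Rational(1, 2)), Pow(b, Rational(1, 2))) (Function('s')(b) = Pow(Mul(2, b), Rational(1, 2)) = Mul(Pow(2, Rational(1, 2)), Pow(b, Rational(1, 2))))
Pow(Add(Y, Add(Add(-1650, Add(1041, 2987)), Add(Function('P')(Function('s')(Function('f')(5)), Function('c')(-4)), Mul(-1, 13072)))), -1) = Pow(Add(84485, Add(Add(-1650, Add(1041, 2987)), Add(Add(Mul(Pow(2, Rational(1, 2)), Pow(5, Rational(1, 2))), -2), Mul(-1, 13072)))), -1) = Pow(Add(84485, Add(Add(-1650, 4028), Add(Add(Pow(10, Rational(1, 2)), -2), -13072))), -1) = Pow(Add(84485, Add(2378, Add(Add(-2, Pow(10, Rational(1, 2))), -13072))), -1) = Pow(Add(84485, Add(2378, Add(-13074, Pow(10, Rational(1, 2))))), -1) = Pow(Add(84485, Add(-10696, Pow(10, Rational(1, 2)))), -1) = Pow(Add(73789, Pow(10, Rational(1, 2))), -1)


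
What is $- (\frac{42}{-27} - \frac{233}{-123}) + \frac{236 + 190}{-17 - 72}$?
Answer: $- \frac{168319}{32841} \approx -5.1253$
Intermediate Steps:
$- (\frac{42}{-27} - \frac{233}{-123}) + \frac{236 + 190}{-17 - 72} = - (42 \left(- \frac{1}{27}\right) - - \frac{233}{123}) + \frac{426}{-89} = - (- \frac{14}{9} + \frac{233}{123}) + 426 \left(- \frac{1}{89}\right) = \left(-1\right) \frac{125}{369} - \frac{426}{89} = - \frac{125}{369} - \frac{426}{89} = - \frac{168319}{32841}$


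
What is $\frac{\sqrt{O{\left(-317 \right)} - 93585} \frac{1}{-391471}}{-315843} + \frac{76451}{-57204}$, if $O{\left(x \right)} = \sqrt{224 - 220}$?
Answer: $- \frac{76451}{57204} + \frac{i \sqrt{93583}}{123643375053} \approx -1.3365 + 2.4742 \cdot 10^{-9} i$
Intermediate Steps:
$O{\left(x \right)} = 2$ ($O{\left(x \right)} = \sqrt{4} = 2$)
$\frac{\sqrt{O{\left(-317 \right)} - 93585} \frac{1}{-391471}}{-315843} + \frac{76451}{-57204} = \frac{\sqrt{2 - 93585} \frac{1}{-391471}}{-315843} + \frac{76451}{-57204} = \sqrt{-93583} \left(- \frac{1}{391471}\right) \left(- \frac{1}{315843}\right) + 76451 \left(- \frac{1}{57204}\right) = i \sqrt{93583} \left(- \frac{1}{391471}\right) \left(- \frac{1}{315843}\right) - \frac{76451}{57204} = - \frac{i \sqrt{93583}}{391471} \left(- \frac{1}{315843}\right) - \frac{76451}{57204} = \frac{i \sqrt{93583}}{123643375053} - \frac{76451}{57204} = - \frac{76451}{57204} + \frac{i \sqrt{93583}}{123643375053}$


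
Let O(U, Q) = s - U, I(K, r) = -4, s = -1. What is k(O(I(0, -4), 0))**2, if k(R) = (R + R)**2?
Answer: 1296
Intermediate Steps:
O(U, Q) = -1 - U
k(R) = 4*R**2 (k(R) = (2*R)**2 = 4*R**2)
k(O(I(0, -4), 0))**2 = (4*(-1 - 1*(-4))**2)**2 = (4*(-1 + 4)**2)**2 = (4*3**2)**2 = (4*9)**2 = 36**2 = 1296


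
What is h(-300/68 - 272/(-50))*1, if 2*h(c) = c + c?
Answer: 437/425 ≈ 1.0282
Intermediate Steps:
h(c) = c (h(c) = (c + c)/2 = (2*c)/2 = c)
h(-300/68 - 272/(-50))*1 = (-300/68 - 272/(-50))*1 = (-300*1/68 - 272*(-1/50))*1 = (-75/17 + 136/25)*1 = (437/425)*1 = 437/425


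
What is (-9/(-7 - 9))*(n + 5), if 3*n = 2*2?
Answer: 57/16 ≈ 3.5625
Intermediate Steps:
n = 4/3 (n = (2*2)/3 = (⅓)*4 = 4/3 ≈ 1.3333)
(-9/(-7 - 9))*(n + 5) = (-9/(-7 - 9))*(4/3 + 5) = -9/(-16)*(19/3) = -9*(-1/16)*(19/3) = (9/16)*(19/3) = 57/16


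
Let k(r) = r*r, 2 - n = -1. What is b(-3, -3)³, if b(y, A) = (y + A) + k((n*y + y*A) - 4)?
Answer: 1000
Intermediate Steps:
n = 3 (n = 2 - 1*(-1) = 2 + 1 = 3)
k(r) = r²
b(y, A) = A + y + (-4 + 3*y + A*y)² (b(y, A) = (y + A) + ((3*y + y*A) - 4)² = (A + y) + ((3*y + A*y) - 4)² = (A + y) + (-4 + 3*y + A*y)² = A + y + (-4 + 3*y + A*y)²)
b(-3, -3)³ = (-3 - 3 + (-4 + 3*(-3) - 3*(-3))²)³ = (-3 - 3 + (-4 - 9 + 9)²)³ = (-3 - 3 + (-4)²)³ = (-3 - 3 + 16)³ = 10³ = 1000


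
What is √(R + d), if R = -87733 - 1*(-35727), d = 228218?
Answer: 2*√44053 ≈ 419.78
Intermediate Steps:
R = -52006 (R = -87733 + 35727 = -52006)
√(R + d) = √(-52006 + 228218) = √176212 = 2*√44053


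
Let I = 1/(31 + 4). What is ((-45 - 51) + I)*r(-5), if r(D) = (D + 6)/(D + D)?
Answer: 3359/350 ≈ 9.5971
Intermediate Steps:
I = 1/35 ≈ 0.028571
r(D) = (6 + D)/(2*D) (r(D) = (6 + D)/((2*D)) = (6 + D)*(1/(2*D)) = (6 + D)/(2*D))
((-45 - 51) + I)*r(-5) = ((-45 - 51) + 1/35)*((½)*(6 - 5)/(-5)) = (-96 + 1/35)*((½)*(-⅕)*1) = -3359/35*(-⅒) = 3359/350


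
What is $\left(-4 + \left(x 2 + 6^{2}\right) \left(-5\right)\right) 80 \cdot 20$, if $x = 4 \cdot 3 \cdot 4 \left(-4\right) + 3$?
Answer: $2729600$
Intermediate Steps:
$x = -189$ ($x = 4 \cdot 12 \left(-4\right) + 3 = 4 \left(-48\right) + 3 = -192 + 3 = -189$)
$\left(-4 + \left(x 2 + 6^{2}\right) \left(-5\right)\right) 80 \cdot 20 = \left(-4 + \left(\left(-189\right) 2 + 6^{2}\right) \left(-5\right)\right) 80 \cdot 20 = \left(-4 + \left(-378 + 36\right) \left(-5\right)\right) 80 \cdot 20 = \left(-4 - -1710\right) 80 \cdot 20 = \left(-4 + 1710\right) 80 \cdot 20 = 1706 \cdot 80 \cdot 20 = 136480 \cdot 20 = 2729600$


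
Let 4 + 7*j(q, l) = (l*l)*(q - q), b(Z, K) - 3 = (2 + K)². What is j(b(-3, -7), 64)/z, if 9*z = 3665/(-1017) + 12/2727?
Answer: 3697812/2587991 ≈ 1.4288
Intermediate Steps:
b(Z, K) = 3 + (2 + K)²
j(q, l) = -4/7 (j(q, l) = -4/7 + ((l*l)*(q - q))/7 = -4/7 + (l²*0)/7 = -4/7 + (⅐)*0 = -4/7 + 0 = -4/7)
z = -369713/924453 (z = (3665/(-1017) + 12/2727)/9 = (3665*(-1/1017) + 12*(1/2727))/9 = (-3665/1017 + 4/909)/9 = (⅑)*(-369713/102717) = -369713/924453 ≈ -0.39993)
j(b(-3, -7), 64)/z = -4/(7*(-369713/924453)) = -4/7*(-924453/369713) = 3697812/2587991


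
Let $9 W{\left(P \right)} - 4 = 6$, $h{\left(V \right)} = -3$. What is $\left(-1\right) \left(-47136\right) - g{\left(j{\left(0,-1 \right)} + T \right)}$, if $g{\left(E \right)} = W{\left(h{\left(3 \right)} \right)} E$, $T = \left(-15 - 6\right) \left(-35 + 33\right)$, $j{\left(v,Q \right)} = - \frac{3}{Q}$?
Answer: $47086$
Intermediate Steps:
$W{\left(P \right)} = \frac{10}{9}$ ($W{\left(P \right)} = \frac{4}{9} + \frac{1}{9} \cdot 6 = \frac{4}{9} + \frac{2}{3} = \frac{10}{9}$)
$T = 42$ ($T = \left(-21\right) \left(-2\right) = 42$)
$g{\left(E \right)} = \frac{10 E}{9}$
$\left(-1\right) \left(-47136\right) - g{\left(j{\left(0,-1 \right)} + T \right)} = \left(-1\right) \left(-47136\right) - \frac{10 \left(- \frac{3}{-1} + 42\right)}{9} = 47136 - \frac{10 \left(\left(-3\right) \left(-1\right) + 42\right)}{9} = 47136 - \frac{10 \left(3 + 42\right)}{9} = 47136 - \frac{10}{9} \cdot 45 = 47136 - 50 = 47086$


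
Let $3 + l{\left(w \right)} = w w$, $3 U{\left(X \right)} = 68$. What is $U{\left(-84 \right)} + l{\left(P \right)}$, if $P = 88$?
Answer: $\frac{23291}{3} \approx 7763.7$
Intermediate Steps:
$U{\left(X \right)} = \frac{68}{3}$ ($U{\left(X \right)} = \frac{1}{3} \cdot 68 = \frac{68}{3}$)
$l{\left(w \right)} = -3 + w^{2}$ ($l{\left(w \right)} = -3 + w w = -3 + w^{2}$)
$U{\left(-84 \right)} + l{\left(P \right)} = \frac{68}{3} - \left(3 - 88^{2}\right) = \frac{68}{3} + \left(-3 + 7744\right) = \frac{68}{3} + 7741 = \frac{23291}{3}$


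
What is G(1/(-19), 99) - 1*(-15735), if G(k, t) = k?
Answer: 298964/19 ≈ 15735.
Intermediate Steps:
G(1/(-19), 99) - 1*(-15735) = 1/(-19) - 1*(-15735) = -1/19 + 15735 = 298964/19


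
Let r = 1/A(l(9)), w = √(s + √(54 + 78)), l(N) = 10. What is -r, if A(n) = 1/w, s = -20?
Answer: -I*√(20 - 2*√33) ≈ -2.9173*I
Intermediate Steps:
w = √(-20 + 2*√33) (w = √(-20 + √(54 + 78)) = √(-20 + √132) = √(-20 + 2*√33) ≈ 2.9173*I)
A(n) = (-20 + 2*√33)^(-½) (A(n) = 1/(√(-20 + 2*√33)) = (-20 + 2*√33)^(-½))
r = I*√2*√(10 - √33) (r = 1/(-I*√2/(2*√(10 - √33))) = I*√2*√(10 - √33) ≈ 2.9173*I)
-r = -√(-20 + 2*√33)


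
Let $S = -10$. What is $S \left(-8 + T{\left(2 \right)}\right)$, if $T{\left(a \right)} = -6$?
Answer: $140$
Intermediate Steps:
$S \left(-8 + T{\left(2 \right)}\right) = - 10 \left(-8 - 6\right) = \left(-10\right) \left(-14\right) = 140$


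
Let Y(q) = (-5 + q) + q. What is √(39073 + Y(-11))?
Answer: √39046 ≈ 197.60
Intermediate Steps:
Y(q) = -5 + 2*q
√(39073 + Y(-11)) = √(39073 + (-5 + 2*(-11))) = √(39073 + (-5 - 22)) = √(39073 - 27) = √39046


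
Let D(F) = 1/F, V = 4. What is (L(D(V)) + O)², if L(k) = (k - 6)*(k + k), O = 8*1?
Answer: 1681/64 ≈ 26.266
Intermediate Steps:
O = 8
L(k) = 2*k*(-6 + k) (L(k) = (-6 + k)*(2*k) = 2*k*(-6 + k))
(L(D(V)) + O)² = (2*(-6 + 1/4)/4 + 8)² = (2*(¼)*(-6 + ¼) + 8)² = (2*(¼)*(-23/4) + 8)² = (-23/8 + 8)² = (41/8)² = 1681/64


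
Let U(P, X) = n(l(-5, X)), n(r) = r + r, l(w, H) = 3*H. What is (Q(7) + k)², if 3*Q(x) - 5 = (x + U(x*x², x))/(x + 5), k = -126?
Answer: 19598329/1296 ≈ 15122.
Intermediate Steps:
n(r) = 2*r
U(P, X) = 6*X (U(P, X) = 2*(3*X) = 6*X)
Q(x) = 5/3 + 7*x/(3*(5 + x)) (Q(x) = 5/3 + ((x + 6*x)/(x + 5))/3 = 5/3 + ((7*x)/(5 + x))/3 = 5/3 + (7*x/(5 + x))/3 = 5/3 + 7*x/(3*(5 + x)))
(Q(7) + k)² = ((25 + 12*7)/(3*(5 + 7)) - 126)² = ((⅓)*(25 + 84)/12 - 126)² = ((⅓)*(1/12)*109 - 126)² = (109/36 - 126)² = (-4427/36)² = 19598329/1296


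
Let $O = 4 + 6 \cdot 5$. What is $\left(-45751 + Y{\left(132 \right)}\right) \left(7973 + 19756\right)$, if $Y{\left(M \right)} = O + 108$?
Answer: $-1264691961$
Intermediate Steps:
$O = 34$ ($O = 4 + 30 = 34$)
$Y{\left(M \right)} = 142$ ($Y{\left(M \right)} = 34 + 108 = 142$)
$\left(-45751 + Y{\left(132 \right)}\right) \left(7973 + 19756\right) = \left(-45751 + 142\right) \left(7973 + 19756\right) = \left(-45609\right) 27729 = -1264691961$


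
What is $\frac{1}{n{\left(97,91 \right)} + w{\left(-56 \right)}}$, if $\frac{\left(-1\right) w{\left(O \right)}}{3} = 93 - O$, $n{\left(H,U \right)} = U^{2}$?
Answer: $\frac{1}{7834} \approx 0.00012765$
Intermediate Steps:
$w{\left(O \right)} = -279 + 3 O$ ($w{\left(O \right)} = - 3 \left(93 - O\right) = -279 + 3 O$)
$\frac{1}{n{\left(97,91 \right)} + w{\left(-56 \right)}} = \frac{1}{91^{2} + \left(-279 + 3 \left(-56\right)\right)} = \frac{1}{8281 - 447} = \frac{1}{7834}$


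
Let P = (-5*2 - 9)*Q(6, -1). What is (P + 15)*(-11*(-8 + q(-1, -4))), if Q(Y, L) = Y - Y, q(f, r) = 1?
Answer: 1155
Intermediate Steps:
Q(Y, L) = 0
P = 0 (P = (-5*2 - 9)*0 = (-10 - 9)*0 = -19*0 = 0)
(P + 15)*(-11*(-8 + q(-1, -4))) = (0 + 15)*(-11*(-8 + 1)) = 15*(-11*(-7)) = 15*77 = 1155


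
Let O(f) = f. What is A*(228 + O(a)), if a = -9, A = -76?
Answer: -16644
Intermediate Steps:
A*(228 + O(a)) = -76*(228 - 9) = -76*219 = -16644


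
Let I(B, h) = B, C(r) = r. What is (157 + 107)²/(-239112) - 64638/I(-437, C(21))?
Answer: 11275778/76383 ≈ 147.62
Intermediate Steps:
(157 + 107)²/(-239112) - 64638/I(-437, C(21)) = (157 + 107)²/(-239112) - 64638/(-437) = 264²*(-1/239112) - 64638*(-1/437) = 69696*(-1/239112) + 3402/23 = -968/3321 + 3402/23 = 11275778/76383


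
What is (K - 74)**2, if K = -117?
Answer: 36481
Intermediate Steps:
(K - 74)**2 = (-117 - 74)**2 = (-191)**2 = 36481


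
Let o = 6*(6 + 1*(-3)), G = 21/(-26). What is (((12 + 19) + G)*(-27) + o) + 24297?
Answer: 610995/26 ≈ 23500.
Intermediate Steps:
G = -21/26 (G = 21*(-1/26) = -21/26 ≈ -0.80769)
o = 18 (o = 6*(6 - 3) = 6*3 = 18)
(((12 + 19) + G)*(-27) + o) + 24297 = (((12 + 19) - 21/26)*(-27) + 18) + 24297 = ((31 - 21/26)*(-27) + 18) + 24297 = ((785/26)*(-27) + 18) + 24297 = (-21195/26 + 18) + 24297 = -20727/26 + 24297 = 610995/26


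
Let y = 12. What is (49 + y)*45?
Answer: 2745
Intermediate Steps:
(49 + y)*45 = (49 + 12)*45 = 61*45 = 2745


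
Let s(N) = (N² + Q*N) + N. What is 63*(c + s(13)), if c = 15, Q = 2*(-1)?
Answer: 10773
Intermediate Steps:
Q = -2
s(N) = N² - N (s(N) = (N² - 2*N) + N = N² - N)
63*(c + s(13)) = 63*(15 + 13*(-1 + 13)) = 63*(15 + 13*12) = 63*(15 + 156) = 63*171 = 10773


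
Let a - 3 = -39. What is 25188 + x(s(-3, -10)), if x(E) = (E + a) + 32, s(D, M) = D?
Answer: 25181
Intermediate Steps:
a = -36 (a = 3 - 39 = -36)
x(E) = -4 + E (x(E) = (E - 36) + 32 = (-36 + E) + 32 = -4 + E)
25188 + x(s(-3, -10)) = 25188 + (-4 - 3) = 25188 - 7 = 25181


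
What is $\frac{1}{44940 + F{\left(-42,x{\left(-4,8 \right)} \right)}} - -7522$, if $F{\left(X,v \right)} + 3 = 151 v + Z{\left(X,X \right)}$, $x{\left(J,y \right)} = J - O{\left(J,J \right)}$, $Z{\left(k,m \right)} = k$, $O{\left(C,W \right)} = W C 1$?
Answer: $\frac{314983751}{41875} \approx 7522.0$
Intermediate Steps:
$O{\left(C,W \right)} = C W$ ($O{\left(C,W \right)} = C W 1 = C W$)
$x{\left(J,y \right)} = J - J^{2}$ ($x{\left(J,y \right)} = J - J J = J - J^{2}$)
$F{\left(X,v \right)} = -3 + X + 151 v$ ($F{\left(X,v \right)} = -3 + \left(151 v + X\right) = -3 + \left(X + 151 v\right) = -3 + X + 151 v$)
$\frac{1}{44940 + F{\left(-42,x{\left(-4,8 \right)} \right)}} - -7522 = \frac{1}{44940 - \left(45 - - 604 \left(1 - -4\right)\right)} - -7522 = \frac{1}{44940 - \left(45 - - 604 \left(1 + 4\right)\right)} + 7522 = \frac{1}{44940 - \left(45 - \left(-604\right) 5\right)} + 7522 = \frac{1}{44940 - 3065} + 7522 = \frac{1}{41875} + 7522 = \frac{314983751}{41875}$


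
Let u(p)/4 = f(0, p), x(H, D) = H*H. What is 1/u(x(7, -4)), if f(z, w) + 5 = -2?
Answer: -1/28 ≈ -0.035714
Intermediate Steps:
f(z, w) = -7 (f(z, w) = -5 - 2 = -7)
x(H, D) = H**2
u(p) = -28 (u(p) = 4*(-7) = -28)
1/u(x(7, -4)) = 1/(-28) = -1/28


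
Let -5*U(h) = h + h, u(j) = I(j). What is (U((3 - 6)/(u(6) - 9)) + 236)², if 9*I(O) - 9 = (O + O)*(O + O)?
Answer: 22306729/400 ≈ 55767.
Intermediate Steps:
I(O) = 1 + 4*O²/9 (I(O) = 1 + ((O + O)*(O + O))/9 = 1 + ((2*O)*(2*O))/9 = 1 + (4*O²)/9 = 1 + 4*O²/9)
u(j) = 1 + 4*j²/9
U(h) = -2*h/5 (U(h) = -(h + h)/5 = -2*h/5)
(U((3 - 6)/(u(6) - 9)) + 236)² = (-2*(3 - 6)/(5*((1 + (4/9)*6²) - 9)) + 236)² = (-(-6)/(5*((1 + (4/9)*36) - 9)) + 236)² = (-(-6)/(5*((1 + 16) - 9)) + 236)² = (-(-6)/(5*(17 - 9)) + 236)² = (-(-6)/(5*8) + 236)² = (-⅖*(-3/8) + 236)² = (3/20 + 236)² = (4723/20)² = 22306729/400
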